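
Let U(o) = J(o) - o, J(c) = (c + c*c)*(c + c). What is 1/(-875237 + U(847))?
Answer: 1/1215849580 ≈ 8.2247e-10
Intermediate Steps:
J(c) = 2*c*(c + c²) (J(c) = (c + c²)*(2*c) = 2*c*(c + c²))
U(o) = -o + 2*o²*(1 + o) (U(o) = 2*o²*(1 + o) - o = -o + 2*o²*(1 + o))
1/(-875237 + U(847)) = 1/(-875237 + 847*(-1 + 2*847*(1 + 847))) = 1/(-875237 + 847*(-1 + 2*847*848)) = 1/(-875237 + 847*(-1 + 1436512)) = 1/(-875237 + 847*1436511) = 1/(-875237 + 1216724817) = 1/1215849580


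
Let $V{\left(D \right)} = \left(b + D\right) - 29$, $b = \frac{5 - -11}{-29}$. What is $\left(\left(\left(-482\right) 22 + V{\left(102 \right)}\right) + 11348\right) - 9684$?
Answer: $- \frac{257159}{29} \approx -8867.5$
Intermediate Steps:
$b = - \frac{16}{29}$ ($b = \left(5 + 11\right) \left(- \frac{1}{29}\right) = 16 \left(- \frac{1}{29}\right) = - \frac{16}{29} \approx -0.55172$)
$V{\left(D \right)} = - \frac{857}{29} + D$ ($V{\left(D \right)} = \left(- \frac{16}{29} + D\right) - 29 = - \frac{857}{29} + D$)
$\left(\left(\left(-482\right) 22 + V{\left(102 \right)}\right) + 11348\right) - 9684 = \left(\left(\left(-482\right) 22 + \left(- \frac{857}{29} + 102\right)\right) + 11348\right) - 9684 = \left(\left(-10604 + \frac{2101}{29}\right) + 11348\right) - 9684 = \left(- \frac{305415}{29} + 11348\right) - 9684 = \frac{23677}{29} - 9684 = - \frac{257159}{29}$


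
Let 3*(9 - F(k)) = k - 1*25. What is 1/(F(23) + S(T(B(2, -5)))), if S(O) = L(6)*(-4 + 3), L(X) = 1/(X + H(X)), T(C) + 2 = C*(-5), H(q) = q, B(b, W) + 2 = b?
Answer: 12/115 ≈ 0.10435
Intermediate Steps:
B(b, W) = -2 + b
T(C) = -2 - 5*C (T(C) = -2 + C*(-5) = -2 - 5*C)
L(X) = 1/(2*X) (L(X) = 1/(X + X) = 1/(2*X))
F(k) = 52/3 - k/3 (F(k) = 9 - (k - 1*25)/3 = 9 - (k - 25)/3 = 9 - (-25 + k)/3 = 9 + (25/3 - k/3) = 52/3 - k/3)
S(O) = -1/12 (S(O) = ((1/2)/6)*(-4 + 3) = ((1/2)*(1/6))*(-1) = (1/12)*(-1) = -1/12)
1/(F(23) + S(T(B(2, -5)))) = 1/((52/3 - 1/3*23) - 1/12) = 1/((52/3 - 23/3) - 1/12) = 1/(29/3 - 1/12) = 1/(115/12) = 12/115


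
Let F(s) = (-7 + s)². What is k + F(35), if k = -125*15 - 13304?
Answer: -14395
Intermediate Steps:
k = -15179 (k = -1875 - 13304 = -15179)
k + F(35) = -15179 + (-7 + 35)² = -15179 + 28² = -15179 + 784 = -14395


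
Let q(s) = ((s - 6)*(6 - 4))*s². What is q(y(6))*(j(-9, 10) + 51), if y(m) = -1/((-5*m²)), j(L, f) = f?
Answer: -65819/2916000 ≈ -0.022572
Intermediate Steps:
y(m) = 1/(5*m²) (y(m) = -(-1)/(5*m²) = 1/(5*m²))
q(s) = s²*(-12 + 2*s) (q(s) = ((-6 + s)*2)*s² = (-12 + 2*s)*s² = s²*(-12 + 2*s))
q(y(6))*(j(-9, 10) + 51) = (2*((⅕)/6²)²*(-6 + (⅕)/6²))*(10 + 51) = (2*((⅕)*(1/36))²*(-6 + (⅕)*(1/36)))*61 = (2*(1/180)²*(-6 + 1/180))*61 = (2*(1/32400)*(-1079/180))*61 = -1079/2916000*61 = -65819/2916000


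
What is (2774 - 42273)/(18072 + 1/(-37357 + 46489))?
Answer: -360704868/165033505 ≈ -2.1856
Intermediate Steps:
(2774 - 42273)/(18072 + 1/(-37357 + 46489)) = -39499/(18072 + 1/9132) = -39499/165033505/9132 = -39499*9132/165033505 = -360704868/165033505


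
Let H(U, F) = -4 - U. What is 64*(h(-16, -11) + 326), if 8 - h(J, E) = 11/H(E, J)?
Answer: 148928/7 ≈ 21275.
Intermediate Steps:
h(J, E) = 8 - 11/(-4 - E)
64*(h(-16, -11) + 326) = 64*((43 + 8*(-11))/(4 - 11) + 326) = 64*((43 - 88)/(-7) + 326) = 64*(-1/7*(-45) + 326) = 64*(45/7 + 326) = 64*(2327/7) = 148928/7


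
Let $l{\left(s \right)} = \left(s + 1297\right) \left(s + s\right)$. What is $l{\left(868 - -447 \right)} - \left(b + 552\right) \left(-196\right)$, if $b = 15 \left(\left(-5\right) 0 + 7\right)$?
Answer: $6998332$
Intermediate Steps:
$b = 105$ ($b = 15 \left(0 + 7\right) = 15 \cdot 7 = 105$)
$l{\left(s \right)} = 2 s \left(1297 + s\right)$ ($l{\left(s \right)} = \left(1297 + s\right) 2 s = 2 s \left(1297 + s\right)$)
$l{\left(868 - -447 \right)} - \left(b + 552\right) \left(-196\right) = 2 \left(868 - -447\right) \left(1297 + \left(868 - -447\right)\right) - \left(105 + 552\right) \left(-196\right) = 2 \left(868 + 447\right) \left(1297 + \left(868 + 447\right)\right) - 657 \left(-196\right) = 2 \cdot 1315 \left(1297 + 1315\right) - -128772 = 2 \cdot 1315 \cdot 2612 + 128772 = 6869560 + 128772 = 6998332$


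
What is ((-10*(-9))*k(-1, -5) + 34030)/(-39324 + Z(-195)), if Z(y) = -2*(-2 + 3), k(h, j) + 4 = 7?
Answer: -2450/2809 ≈ -0.87220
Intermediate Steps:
k(h, j) = 3 (k(h, j) = -4 + 7 = 3)
Z(y) = -2 (Z(y) = -2*1 = -2)
((-10*(-9))*k(-1, -5) + 34030)/(-39324 + Z(-195)) = (-10*(-9)*3 + 34030)/(-39324 - 2) = (90*3 + 34030)/(-39326) = (270 + 34030)*(-1/39326) = 34300*(-1/39326) = -2450/2809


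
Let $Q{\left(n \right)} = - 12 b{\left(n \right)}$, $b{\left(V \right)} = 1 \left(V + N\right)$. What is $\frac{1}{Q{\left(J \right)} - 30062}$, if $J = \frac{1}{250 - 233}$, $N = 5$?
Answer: $- \frac{17}{512086} \approx -3.3198 \cdot 10^{-5}$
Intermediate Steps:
$b{\left(V \right)} = 5 + V$ ($b{\left(V \right)} = 1 \left(V + 5\right) = 1 \left(5 + V\right) = 5 + V$)
$J = \frac{1}{17} \approx 0.058824$
$Q{\left(n \right)} = -60 - 12 n$ ($Q{\left(n \right)} = - 12 \left(5 + n\right) = -60 - 12 n$)
$\frac{1}{Q{\left(J \right)} - 30062} = \frac{1}{\left(-60 - \frac{12}{17}\right) - 30062} = \frac{1}{- \frac{1032}{17} - 30062} = \frac{1}{- \frac{512086}{17}} = - \frac{17}{512086}$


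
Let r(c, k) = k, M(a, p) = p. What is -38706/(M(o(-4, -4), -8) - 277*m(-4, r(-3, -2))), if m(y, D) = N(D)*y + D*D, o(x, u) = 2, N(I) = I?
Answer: 19353/1666 ≈ 11.616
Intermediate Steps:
m(y, D) = D² + D*y (m(y, D) = D*y + D*D = D*y + D² = D² + D*y)
-38706/(M(o(-4, -4), -8) - 277*m(-4, r(-3, -2))) = -38706/(-8 - (-554)*(-2 - 4)) = -38706/(-8 - (-554)*(-6)) = -38706/(-8 - 277*12) = -38706/(-8 - 3324) = -38706/(-3332) = -38706*(-1/3332) = 19353/1666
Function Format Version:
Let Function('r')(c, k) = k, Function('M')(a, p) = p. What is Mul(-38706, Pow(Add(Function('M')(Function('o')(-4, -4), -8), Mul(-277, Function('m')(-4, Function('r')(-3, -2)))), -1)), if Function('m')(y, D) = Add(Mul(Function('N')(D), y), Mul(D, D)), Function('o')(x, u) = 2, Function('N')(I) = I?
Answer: Rational(19353, 1666) ≈ 11.616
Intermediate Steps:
Function('m')(y, D) = Add(Pow(D, 2), Mul(D, y)) (Function('m')(y, D) = Add(Mul(D, y), Mul(D, D)) = Add(Mul(D, y), Pow(D, 2)) = Add(Pow(D, 2), Mul(D, y)))
Mul(-38706, Pow(Add(Function('M')(Function('o')(-4, -4), -8), Mul(-277, Function('m')(-4, Function('r')(-3, -2)))), -1)) = Mul(-38706, Pow(Add(-8, Mul(-277, Mul(-2, Add(-2, -4)))), -1)) = Mul(-38706, Pow(Add(-8, Mul(-277, Mul(-2, -6))), -1)) = Mul(-38706, Pow(Add(-8, Mul(-277, 12)), -1)) = Mul(-38706, Pow(Add(-8, -3324), -1)) = Mul(-38706, Pow(-3332, -1)) = Mul(-38706, Rational(-1, 3332)) = Rational(19353, 1666)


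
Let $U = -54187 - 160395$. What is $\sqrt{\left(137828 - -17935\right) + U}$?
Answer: $i \sqrt{58819} \approx 242.53 i$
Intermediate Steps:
$U = -214582$ ($U = -54187 - 160395 = -214582$)
$\sqrt{\left(137828 - -17935\right) + U} = \sqrt{\left(137828 - -17935\right) - 214582} = \sqrt{\left(137828 + 17935\right) - 214582} = \sqrt{155763 - 214582} = \sqrt{-58819} = i \sqrt{58819}$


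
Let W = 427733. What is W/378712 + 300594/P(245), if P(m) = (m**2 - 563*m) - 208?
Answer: -40212454217/14792112008 ≈ -2.7185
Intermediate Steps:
P(m) = -208 + m**2 - 563*m
W/378712 + 300594/P(245) = 427733/378712 + 300594/(-208 + 245**2 - 563*245) = 427733*(1/378712) + 300594/(-208 + 60025 - 137935) = 427733/378712 + 300594/(-78118) = 427733/378712 + 300594*(-1/78118) = 427733/378712 - 150297/39059 = -40212454217/14792112008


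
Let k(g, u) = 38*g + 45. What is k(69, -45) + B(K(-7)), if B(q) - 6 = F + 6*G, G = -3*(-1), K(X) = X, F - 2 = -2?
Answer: 2691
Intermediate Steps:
F = 0 (F = 2 - 2 = 0)
G = 3
k(g, u) = 45 + 38*g
B(q) = 24 (B(q) = 6 + (0 + 6*3) = 6 + (0 + 18) = 6 + 18 = 24)
k(69, -45) + B(K(-7)) = (45 + 38*69) + 24 = (45 + 2622) + 24 = 2667 + 24 = 2691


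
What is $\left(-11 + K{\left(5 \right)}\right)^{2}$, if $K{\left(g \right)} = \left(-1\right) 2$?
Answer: $169$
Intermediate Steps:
$K{\left(g \right)} = -2$
$\left(-11 + K{\left(5 \right)}\right)^{2} = \left(-11 - 2\right)^{2} = \left(-13\right)^{2} = 169$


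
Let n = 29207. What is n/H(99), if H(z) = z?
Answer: 29207/99 ≈ 295.02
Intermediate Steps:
n/H(99) = 29207/99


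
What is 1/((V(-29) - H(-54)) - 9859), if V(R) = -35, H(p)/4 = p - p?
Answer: -1/9894 ≈ -0.00010107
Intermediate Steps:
H(p) = 0 (H(p) = 4*(p - p) = 4*0 = 0)
1/((V(-29) - H(-54)) - 9859) = 1/((-35 - 1*0) - 9859) = 1/((-35 + 0) - 9859) = 1/(-35 - 9859) = 1/(-9894) = -1/9894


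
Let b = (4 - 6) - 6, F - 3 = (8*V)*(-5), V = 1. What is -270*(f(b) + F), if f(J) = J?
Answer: 12150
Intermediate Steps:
F = -37 (F = 3 + (8*1)*(-5) = 3 + 8*(-5) = 3 - 40 = -37)
b = -8 (b = -2 - 6 = -8)
-270*(f(b) + F) = -270*(-8 - 37) = -270*(-45) = 12150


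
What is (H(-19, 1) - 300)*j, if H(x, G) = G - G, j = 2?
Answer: -600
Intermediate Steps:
H(x, G) = 0
(H(-19, 1) - 300)*j = (0 - 300)*2 = -300*2 = -600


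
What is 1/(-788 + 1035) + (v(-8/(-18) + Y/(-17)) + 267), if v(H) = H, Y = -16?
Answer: 10142714/37791 ≈ 268.39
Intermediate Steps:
1/(-788 + 1035) + (v(-8/(-18) + Y/(-17)) + 267) = 1/(-788 + 1035) + ((-8/(-18) - 16/(-17)) + 267) = 1/247 + ((-8*(-1/18) - 16*(-1/17)) + 267) = 1/247 + ((4/9 + 16/17) + 267) = 1/247 + (212/153 + 267) = 1/247 + 41063/153 = 10142714/37791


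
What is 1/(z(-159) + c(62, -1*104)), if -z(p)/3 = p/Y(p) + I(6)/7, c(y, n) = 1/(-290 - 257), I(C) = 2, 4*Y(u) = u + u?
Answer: -3829/26263 ≈ -0.14579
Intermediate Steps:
Y(u) = u/2 (Y(u) = (u + u)/4 = (2*u)/4 = u/2)
c(y, n) = -1/547 (c(y, n) = 1/(-547) = -1/547)
z(p) = -48/7 (z(p) = -3*(p/((p/2)) + 2/7) = -3*(p*(2/p) + 2*(⅐)) = -3*(2 + 2/7) = -3*16/7 = -48/7)
1/(z(-159) + c(62, -1*104)) = 1/(-48/7 - 1/547) = 1/(-26263/3829) = -3829/26263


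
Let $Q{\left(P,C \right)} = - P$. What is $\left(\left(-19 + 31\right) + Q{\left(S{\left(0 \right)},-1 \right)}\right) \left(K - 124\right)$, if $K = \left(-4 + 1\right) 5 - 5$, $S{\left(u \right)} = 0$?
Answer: $-1728$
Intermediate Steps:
$K = -20$ ($K = \left(-3\right) 5 - 5 = -15 - 5 = -20$)
$\left(\left(-19 + 31\right) + Q{\left(S{\left(0 \right)},-1 \right)}\right) \left(K - 124\right) = \left(\left(-19 + 31\right) - 0\right) \left(-20 - 124\right) = \left(12 + 0\right) \left(-144\right) = 12 \left(-144\right) = -1728$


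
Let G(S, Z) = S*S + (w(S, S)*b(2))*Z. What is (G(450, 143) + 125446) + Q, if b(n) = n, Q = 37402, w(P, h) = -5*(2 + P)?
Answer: -281012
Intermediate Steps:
w(P, h) = -10 - 5*P
G(S, Z) = S² + Z*(-20 - 10*S) (G(S, Z) = S*S + ((-10 - 5*S)*2)*Z = S² + (-20 - 10*S)*Z = S² + Z*(-20 - 10*S))
(G(450, 143) + 125446) + Q = ((450² - 10*143*(2 + 450)) + 125446) + 37402 = ((202500 - 10*143*452) + 125446) + 37402 = ((202500 - 646360) + 125446) + 37402 = (-443860 + 125446) + 37402 = -318414 + 37402 = -281012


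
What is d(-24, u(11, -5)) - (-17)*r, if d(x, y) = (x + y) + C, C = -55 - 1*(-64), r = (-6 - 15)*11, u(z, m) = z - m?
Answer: -3926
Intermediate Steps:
r = -231 (r = -21*11 = -231)
C = 9 (C = -55 + 64 = 9)
d(x, y) = 9 + x + y (d(x, y) = (x + y) + 9 = 9 + x + y)
d(-24, u(11, -5)) - (-17)*r = (9 - 24 + (11 - 1*(-5))) - (-17)*(-231) = (9 - 24 + (11 + 5)) - 1*3927 = (9 - 24 + 16) - 3927 = 1 - 3927 = -3926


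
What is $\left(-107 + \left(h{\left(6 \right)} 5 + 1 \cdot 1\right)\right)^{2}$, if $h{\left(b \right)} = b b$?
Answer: $5476$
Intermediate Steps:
$h{\left(b \right)} = b^{2}$
$\left(-107 + \left(h{\left(6 \right)} 5 + 1 \cdot 1\right)\right)^{2} = \left(-107 + \left(6^{2} \cdot 5 + 1 \cdot 1\right)\right)^{2} = \left(-107 + \left(36 \cdot 5 + 1\right)\right)^{2} = \left(-107 + \left(180 + 1\right)\right)^{2} = \left(-107 + 181\right)^{2} = 74^{2} = 5476$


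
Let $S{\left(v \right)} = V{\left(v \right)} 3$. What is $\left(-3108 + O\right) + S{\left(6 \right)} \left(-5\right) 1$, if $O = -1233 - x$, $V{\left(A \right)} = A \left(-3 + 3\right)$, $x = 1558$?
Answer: $-5899$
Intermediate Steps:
$V{\left(A \right)} = 0$ ($V{\left(A \right)} = A 0 = 0$)
$S{\left(v \right)} = 0$ ($S{\left(v \right)} = 0 \cdot 3 = 0$)
$O = -2791$ ($O = -1233 - 1558 = -2791$)
$\left(-3108 + O\right) + S{\left(6 \right)} \left(-5\right) 1 = \left(-3108 - 2791\right) + 0 \left(-5\right) 1 = -5899 + 0 \cdot 1 = -5899 + 0 = -5899$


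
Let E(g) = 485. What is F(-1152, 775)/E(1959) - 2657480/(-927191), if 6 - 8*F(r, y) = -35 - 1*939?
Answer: 560983479/179875054 ≈ 3.1187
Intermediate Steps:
F(r, y) = 245/2 (F(r, y) = ¾ - (-35 - 1*939)/8 = ¾ - (-35 - 939)/8 = ¾ - ⅛*(-974) = ¾ + 487/4 = 245/2)
F(-1152, 775)/E(1959) - 2657480/(-927191) = (245/2)/485 - 2657480/(-927191) = (245/2)*(1/485) - 2657480*(-1/927191) = 49/194 + 2657480/927191 = 560983479/179875054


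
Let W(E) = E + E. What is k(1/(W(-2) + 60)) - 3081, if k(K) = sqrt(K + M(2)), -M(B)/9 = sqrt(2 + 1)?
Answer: -3081 + sqrt(14 - 7056*sqrt(3))/28 ≈ -3081.0 + 3.946*I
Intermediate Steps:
M(B) = -9*sqrt(3) (M(B) = -9*sqrt(2 + 1) = -9*sqrt(3))
W(E) = 2*E
k(K) = sqrt(K - 9*sqrt(3))
k(1/(W(-2) + 60)) - 3081 = sqrt(1/(2*(-2) + 60) - 9*sqrt(3)) - 3081 = sqrt(1/(-4 + 60) - 9*sqrt(3)) - 3081 = sqrt(1/56 - 9*sqrt(3)) - 3081 = -3081 + sqrt(1/56 - 9*sqrt(3))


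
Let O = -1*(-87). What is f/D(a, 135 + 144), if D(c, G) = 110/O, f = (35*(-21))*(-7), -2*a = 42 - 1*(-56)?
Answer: 89523/22 ≈ 4069.2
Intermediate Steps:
a = -49 (a = -(42 - 1*(-56))/2 = -(42 + 56)/2 = -½*98 = -49)
O = 87
f = 5145 (f = -735*(-7) = 5145)
D(c, G) = 110/87
f/D(a, 135 + 144) = 5145/(110/87) = 5145*(87/110) = 89523/22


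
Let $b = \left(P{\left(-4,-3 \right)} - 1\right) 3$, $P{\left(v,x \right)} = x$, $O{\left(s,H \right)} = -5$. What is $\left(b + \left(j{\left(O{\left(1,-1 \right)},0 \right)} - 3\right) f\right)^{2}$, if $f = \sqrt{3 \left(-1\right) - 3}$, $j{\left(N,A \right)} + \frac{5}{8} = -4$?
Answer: $- \frac{6555}{32} + 183 i \sqrt{6} \approx -204.84 + 448.26 i$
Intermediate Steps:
$j{\left(N,A \right)} = - \frac{37}{8}$ ($j{\left(N,A \right)} = - \frac{5}{8} - 4 = - \frac{37}{8}$)
$b = -12$ ($b = \left(-3 - 1\right) 3 = \left(-4\right) 3 = -12$)
$f = i \sqrt{6}$ ($f = \sqrt{-3 - 3} = \sqrt{-6} = i \sqrt{6} \approx 2.4495 i$)
$\left(b + \left(j{\left(O{\left(1,-1 \right)},0 \right)} - 3\right) f\right)^{2} = \left(-12 + \left(- \frac{37}{8} - 3\right) i \sqrt{6}\right)^{2} = \left(-12 - \frac{61 i \sqrt{6}}{8}\right)^{2}$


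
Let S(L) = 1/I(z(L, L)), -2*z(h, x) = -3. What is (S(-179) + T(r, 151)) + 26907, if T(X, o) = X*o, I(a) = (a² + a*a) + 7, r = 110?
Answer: 1000893/23 ≈ 43517.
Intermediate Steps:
z(h, x) = 3/2 (z(h, x) = -½*(-3) = 3/2)
I(a) = 7 + 2*a² (I(a) = (a² + a²) + 7 = 2*a² + 7 = 7 + 2*a²)
S(L) = 2/23 (S(L) = 1/(7 + 2*(3/2)²) = 1/(7 + 2*(9/4)) = 1/(7 + 9/2) = 1/(23/2) = 2/23)
(S(-179) + T(r, 151)) + 26907 = (2/23 + 110*151) + 26907 = (2/23 + 16610) + 26907 = 382032/23 + 26907 = 1000893/23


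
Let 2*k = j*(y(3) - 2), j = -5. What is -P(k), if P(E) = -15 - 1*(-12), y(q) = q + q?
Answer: 3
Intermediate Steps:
y(q) = 2*q
k = -10 (k = (-5*(2*3 - 2))/2 = (-5*(6 - 2))/2 = (-5*4)/2 = (1/2)*(-20) = -10)
P(E) = -3 (P(E) = -15 + 12 = -3)
-P(k) = -1*(-3) = 3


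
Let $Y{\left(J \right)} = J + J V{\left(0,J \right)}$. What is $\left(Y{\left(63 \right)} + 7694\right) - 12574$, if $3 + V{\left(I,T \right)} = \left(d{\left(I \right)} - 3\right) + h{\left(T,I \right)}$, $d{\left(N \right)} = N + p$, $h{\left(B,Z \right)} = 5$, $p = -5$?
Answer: $-5195$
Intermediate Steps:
$d{\left(N \right)} = -5 + N$ ($d{\left(N \right)} = N - 5 = -5 + N$)
$V{\left(I,T \right)} = -6 + I$ ($V{\left(I,T \right)} = -3 + \left(\left(\left(-5 + I\right) - 3\right) + 5\right) = -3 + \left(\left(-8 + I\right) + 5\right) = -3 + \left(-3 + I\right) = -6 + I$)
$Y{\left(J \right)} = - 5 J$ ($Y{\left(J \right)} = J + J \left(-6 + 0\right) = J + J \left(-6\right) = J - 6 J = - 5 J$)
$\left(Y{\left(63 \right)} + 7694\right) - 12574 = \left(\left(-5\right) 63 + 7694\right) - 12574 = \left(-315 + 7694\right) - 12574 = 7379 - 12574 = -5195$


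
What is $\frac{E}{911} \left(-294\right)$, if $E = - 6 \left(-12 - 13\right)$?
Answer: $- \frac{44100}{911} \approx -48.408$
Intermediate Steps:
$E = 150$ ($E = \left(-6\right) \left(-25\right) = 150$)
$\frac{E}{911} \left(-294\right) = \frac{150}{911} \left(-294\right) = - \frac{44100}{911}$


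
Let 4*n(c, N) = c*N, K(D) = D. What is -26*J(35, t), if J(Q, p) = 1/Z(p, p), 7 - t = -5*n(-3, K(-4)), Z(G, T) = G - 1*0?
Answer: -13/11 ≈ -1.1818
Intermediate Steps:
Z(G, T) = G (Z(G, T) = G + 0 = G)
n(c, N) = N*c/4 (n(c, N) = (c*N)/4 = (N*c)/4 = N*c/4)
t = 22 (t = 7 - (-5)*(1/4)*(-4)*(-3) = 7 - (-5)*3 = 7 - 1*(-15) = 7 + 15 = 22)
J(Q, p) = 1/p
-26*J(35, t) = -26/22 = -26*1/22 = -13/11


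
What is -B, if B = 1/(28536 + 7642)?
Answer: -1/36178 ≈ -2.7641e-5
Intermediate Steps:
B = 1/36178 ≈ 2.7641e-5
-B = -1*1/36178 = -1/36178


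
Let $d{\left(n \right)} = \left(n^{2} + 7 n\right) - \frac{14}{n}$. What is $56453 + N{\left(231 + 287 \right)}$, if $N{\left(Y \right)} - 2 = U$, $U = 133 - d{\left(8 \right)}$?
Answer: $\frac{225879}{4} \approx 56470.0$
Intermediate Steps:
$d{\left(n \right)} = n^{2} - \frac{14}{n} + 7 n$
$U = \frac{59}{4}$ ($U = 133 - \frac{-14 + 8^{2} \left(7 + 8\right)}{8} = 133 - \frac{-14 + 64 \cdot 15}{8} = 133 - \frac{-14 + 960}{8} = 133 - \frac{1}{8} \cdot 946 = 133 - \frac{473}{4} = \frac{59}{4} \approx 14.75$)
$N{\left(Y \right)} = \frac{67}{4}$ ($N{\left(Y \right)} = 2 + \frac{59}{4} = \frac{67}{4}$)
$56453 + N{\left(231 + 287 \right)} = 56453 + \frac{67}{4} = \frac{225879}{4}$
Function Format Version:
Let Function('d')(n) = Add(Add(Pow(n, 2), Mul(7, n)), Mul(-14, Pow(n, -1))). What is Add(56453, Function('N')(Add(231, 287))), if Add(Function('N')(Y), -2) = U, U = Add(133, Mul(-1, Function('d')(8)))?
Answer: Rational(225879, 4) ≈ 56470.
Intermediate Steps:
Function('d')(n) = Add(Pow(n, 2), Mul(-14, Pow(n, -1)), Mul(7, n))
U = Rational(59, 4) (U = Add(133, Mul(-1, Mul(Pow(8, -1), Add(-14, Mul(Pow(8, 2), Add(7, 8)))))) = Add(133, Mul(-1, Mul(Rational(1, 8), Add(-14, Mul(64, 15))))) = Add(133, Mul(-1, Mul(Rational(1, 8), Add(-14, 960)))) = Add(133, Mul(-1, Mul(Rational(1, 8), 946))) = Add(133, Mul(-1, Rational(473, 4))) = Add(133, Rational(-473, 4)) = Rational(59, 4) ≈ 14.750)
Function('N')(Y) = Rational(67, 4) (Function('N')(Y) = Add(2, Rational(59, 4)) = Rational(67, 4))
Add(56453, Function('N')(Add(231, 287))) = Add(56453, Rational(67, 4)) = Rational(225879, 4)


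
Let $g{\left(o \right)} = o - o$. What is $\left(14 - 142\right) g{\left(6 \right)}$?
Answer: $0$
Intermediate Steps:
$g{\left(o \right)} = 0$
$\left(14 - 142\right) g{\left(6 \right)} = \left(14 - 142\right) 0 = \left(-128\right) 0 = 0$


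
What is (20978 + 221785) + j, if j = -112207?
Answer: 130556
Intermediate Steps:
(20978 + 221785) + j = (20978 + 221785) - 112207 = 242763 - 112207 = 130556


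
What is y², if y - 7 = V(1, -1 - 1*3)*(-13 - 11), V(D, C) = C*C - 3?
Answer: 93025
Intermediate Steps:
V(D, C) = -3 + C² (V(D, C) = C² - 3 = -3 + C²)
y = -305 (y = 7 + (-3 + (-1 - 1*3)²)*(-13 - 11) = 7 + (-3 + (-1 - 3)²)*(-24) = 7 + (-3 + (-4)²)*(-24) = 7 + (-3 + 16)*(-24) = 7 + 13*(-24) = 7 - 312 = -305)
y² = (-305)² = 93025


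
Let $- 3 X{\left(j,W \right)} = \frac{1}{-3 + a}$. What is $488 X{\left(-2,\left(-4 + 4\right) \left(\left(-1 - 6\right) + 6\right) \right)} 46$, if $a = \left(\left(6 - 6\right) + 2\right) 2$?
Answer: $- \frac{22448}{3} \approx -7482.7$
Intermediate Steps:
$a = 4$ ($a = \left(\left(6 - 6\right) + 2\right) 2 = \left(0 + 2\right) 2 = 2 \cdot 2 = 4$)
$X{\left(j,W \right)} = - \frac{1}{3}$ ($X{\left(j,W \right)} = - \frac{1}{3 \left(-3 + 4\right)} = - \frac{1}{3 \cdot 1} = \left(- \frac{1}{3}\right) 1 = - \frac{1}{3}$)
$488 X{\left(-2,\left(-4 + 4\right) \left(\left(-1 - 6\right) + 6\right) \right)} 46 = 488 \left(- \frac{1}{3}\right) 46 = \left(- \frac{488}{3}\right) 46 = - \frac{22448}{3}$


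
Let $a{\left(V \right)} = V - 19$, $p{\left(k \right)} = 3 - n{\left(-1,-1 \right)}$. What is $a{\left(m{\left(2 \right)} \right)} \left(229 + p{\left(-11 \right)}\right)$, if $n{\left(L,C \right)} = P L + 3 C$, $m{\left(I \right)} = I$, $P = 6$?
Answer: $-4097$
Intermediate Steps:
$n{\left(L,C \right)} = 3 C + 6 L$ ($n{\left(L,C \right)} = 6 L + 3 C = 3 C + 6 L$)
$p{\left(k \right)} = 12$ ($p{\left(k \right)} = 3 - \left(3 \left(-1\right) + 6 \left(-1\right)\right) = 3 - \left(-3 - 6\right) = 3 - -9 = 3 + 9 = 12$)
$a{\left(V \right)} = -19 + V$
$a{\left(m{\left(2 \right)} \right)} \left(229 + p{\left(-11 \right)}\right) = \left(-19 + 2\right) \left(229 + 12\right) = \left(-17\right) 241 = -4097$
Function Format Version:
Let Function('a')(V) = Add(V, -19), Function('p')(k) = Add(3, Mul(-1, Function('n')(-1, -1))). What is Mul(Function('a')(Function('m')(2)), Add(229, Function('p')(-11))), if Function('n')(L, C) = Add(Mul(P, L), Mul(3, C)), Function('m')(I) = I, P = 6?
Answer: -4097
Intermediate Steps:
Function('n')(L, C) = Add(Mul(3, C), Mul(6, L)) (Function('n')(L, C) = Add(Mul(6, L), Mul(3, C)) = Add(Mul(3, C), Mul(6, L)))
Function('p')(k) = 12 (Function('p')(k) = Add(3, Mul(-1, Add(Mul(3, -1), Mul(6, -1)))) = Add(3, Mul(-1, Add(-3, -6))) = Add(3, Mul(-1, -9)) = Add(3, 9) = 12)
Function('a')(V) = Add(-19, V)
Mul(Function('a')(Function('m')(2)), Add(229, Function('p')(-11))) = Mul(Add(-19, 2), Add(229, 12)) = Mul(-17, 241) = -4097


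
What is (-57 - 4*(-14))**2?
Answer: 1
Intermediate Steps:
(-57 - 4*(-14))**2 = (-57 + 56)**2 = (-1)**2 = 1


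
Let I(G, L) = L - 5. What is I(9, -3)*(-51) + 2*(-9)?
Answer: 390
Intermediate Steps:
I(G, L) = -5 + L
I(9, -3)*(-51) + 2*(-9) = (-5 - 3)*(-51) + 2*(-9) = -8*(-51) - 18 = 408 - 18 = 390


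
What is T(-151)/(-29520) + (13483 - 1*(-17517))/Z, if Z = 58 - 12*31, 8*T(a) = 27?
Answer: -406720471/4119680 ≈ -98.726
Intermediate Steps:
T(a) = 27/8 (T(a) = (1/8)*27 = 27/8)
Z = -314 (Z = 58 - 372 = -314)
T(-151)/(-29520) + (13483 - 1*(-17517))/Z = (27/8)/(-29520) + (13483 - 1*(-17517))/(-314) = (27/8)*(-1/29520) + (13483 + 17517)*(-1/314) = -3/26240 + 31000*(-1/314) = -3/26240 - 15500/157 = -406720471/4119680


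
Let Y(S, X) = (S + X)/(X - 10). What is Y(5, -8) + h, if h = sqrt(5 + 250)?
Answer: 1/6 + sqrt(255) ≈ 16.135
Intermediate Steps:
Y(S, X) = (S + X)/(-10 + X)
h = sqrt(255) ≈ 15.969
Y(5, -8) + h = (5 - 8)/(-10 - 8) + sqrt(255) = -3/(-18) + sqrt(255) = -1/18*(-3) + sqrt(255) = 1/6 + sqrt(255)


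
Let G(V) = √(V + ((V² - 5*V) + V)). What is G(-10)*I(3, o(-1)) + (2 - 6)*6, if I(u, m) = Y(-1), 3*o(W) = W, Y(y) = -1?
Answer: -24 - √130 ≈ -35.402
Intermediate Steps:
o(W) = W/3
I(u, m) = -1
G(V) = √(V² - 3*V) (G(V) = √(V + (V² - 4*V)) = √(V² - 3*V))
G(-10)*I(3, o(-1)) + (2 - 6)*6 = √(-10*(-3 - 10))*(-1) + (2 - 6)*6 = √(-10*(-13))*(-1) - 4*6 = √130*(-1) - 24 = -√130 - 24 = -24 - √130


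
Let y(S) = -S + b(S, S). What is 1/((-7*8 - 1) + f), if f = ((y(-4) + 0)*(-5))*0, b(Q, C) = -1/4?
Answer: -1/57 ≈ -0.017544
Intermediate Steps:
b(Q, C) = -¼ (b(Q, C) = -1*¼ = -¼)
y(S) = -¼ - S (y(S) = -S - ¼ = -¼ - S)
f = 0 (f = (((-¼ - 1*(-4)) + 0)*(-5))*0 = (((-¼ + 4) + 0)*(-5))*0 = ((15/4 + 0)*(-5))*0 = ((15/4)*(-5))*0 = -75/4*0 = 0)
1/((-7*8 - 1) + f) = 1/((-7*8 - 1) + 0) = 1/((-56 - 1) + 0) = 1/(-57 + 0) = 1/(-57) = -1/57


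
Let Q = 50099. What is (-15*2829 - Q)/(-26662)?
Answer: 46267/13331 ≈ 3.4706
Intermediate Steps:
(-15*2829 - Q)/(-26662) = (-15*2829 - 1*50099)/(-26662) = (-42435 - 50099)*(-1/26662) = -92534*(-1/26662) = 46267/13331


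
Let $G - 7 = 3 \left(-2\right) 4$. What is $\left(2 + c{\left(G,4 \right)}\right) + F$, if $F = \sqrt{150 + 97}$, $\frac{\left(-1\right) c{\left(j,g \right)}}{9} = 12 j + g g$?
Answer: $1694 + \sqrt{247} \approx 1709.7$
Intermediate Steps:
$G = -17$ ($G = 7 + 3 \left(-2\right) 4 = 7 - 24 = -17$)
$c{\left(j,g \right)} = - 108 j - 9 g^{2}$ ($c{\left(j,g \right)} = - 9 \left(12 j + g g\right) = - 9 \left(12 j + g^{2}\right) = - 9 \left(g^{2} + 12 j\right) = - 108 j - 9 g^{2}$)
$F = \sqrt{247} \approx 15.716$
$\left(2 + c{\left(G,4 \right)}\right) + F = \left(2 - \left(-1836 + 9 \cdot 4^{2}\right)\right) + \sqrt{247} = \left(2 + \left(1836 - 144\right)\right) + \sqrt{247} = \left(2 + 1692\right) + \sqrt{247} = 1694 + \sqrt{247}$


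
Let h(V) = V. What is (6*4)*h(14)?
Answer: 336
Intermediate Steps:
(6*4)*h(14) = (6*4)*14 = 24*14 = 336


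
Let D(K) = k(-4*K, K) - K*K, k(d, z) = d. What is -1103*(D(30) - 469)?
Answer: 1642367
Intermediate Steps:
D(K) = -K² - 4*K (D(K) = -4*K - K*K = -4*K - K² = -K² - 4*K)
-1103*(D(30) - 469) = -1103*(30*(-4 - 1*30) - 469) = -1103*(30*(-4 - 30) - 469) = -1103*(30*(-34) - 469) = -1103*(-1020 - 469) = -1103*(-1489) = 1642367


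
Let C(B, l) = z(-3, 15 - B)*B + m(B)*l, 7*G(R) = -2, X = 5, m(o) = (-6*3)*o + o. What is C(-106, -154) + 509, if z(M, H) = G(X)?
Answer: -1938781/7 ≈ -2.7697e+5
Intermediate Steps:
m(o) = -17*o (m(o) = -18*o + o = -17*o)
G(R) = -2/7 (G(R) = (⅐)*(-2) = -2/7)
z(M, H) = -2/7
C(B, l) = -2*B/7 - 17*B*l (C(B, l) = -2*B/7 + (-17*B)*l = -2*B/7 - 17*B*l)
C(-106, -154) + 509 = (⅐)*(-106)*(-2 - 119*(-154)) + 509 = (⅐)*(-106)*(-2 + 18326) + 509 = (⅐)*(-106)*18324 + 509 = -1942344/7 + 509 = -1938781/7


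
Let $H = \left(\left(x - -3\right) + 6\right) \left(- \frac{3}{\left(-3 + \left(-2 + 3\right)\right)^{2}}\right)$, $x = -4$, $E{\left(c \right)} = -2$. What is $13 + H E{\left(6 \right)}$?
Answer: $\frac{41}{2} \approx 20.5$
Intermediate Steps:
$H = - \frac{15}{4}$ ($H = \left(\left(-4 - -3\right) + 6\right) \left(- \frac{3}{\left(-3 + \left(-2 + 3\right)\right)^{2}}\right) = \left(\left(-4 + 3\right) + 6\right) \left(- \frac{3}{\left(-3 + 1\right)^{2}}\right) = \left(-1 + 6\right) \left(- \frac{3}{\left(-2\right)^{2}}\right) = 5 \left(- \frac{3}{4}\right) = - \frac{15}{4} \approx -3.75$)
$13 + H E{\left(6 \right)} = 13 - - \frac{15}{2} = 13 + \frac{15}{2} = \frac{41}{2}$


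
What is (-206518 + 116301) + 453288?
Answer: 363071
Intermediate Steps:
(-206518 + 116301) + 453288 = -90217 + 453288 = 363071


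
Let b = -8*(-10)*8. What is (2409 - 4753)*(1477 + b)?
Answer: -4962248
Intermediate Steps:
b = 640 (b = 80*8 = 640)
(2409 - 4753)*(1477 + b) = (2409 - 4753)*(1477 + 640) = -2344*2117 = -4962248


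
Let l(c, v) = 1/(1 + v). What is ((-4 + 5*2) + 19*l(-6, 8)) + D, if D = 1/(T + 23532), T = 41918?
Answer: 4777859/589050 ≈ 8.1111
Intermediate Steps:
D = 1/65450 (D = 1/(41918 + 23532) = 1/65450 ≈ 1.5279e-5)
((-4 + 5*2) + 19*l(-6, 8)) + D = ((-4 + 5*2) + 19/(1 + 8)) + 1/65450 = ((-4 + 10) + 19/9) + 1/65450 = (6 + 19*(1/9)) + 1/65450 = (6 + 19/9) + 1/65450 = 73/9 + 1/65450 = 4777859/589050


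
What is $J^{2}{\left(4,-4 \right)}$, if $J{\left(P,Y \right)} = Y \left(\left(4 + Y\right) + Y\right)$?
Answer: $256$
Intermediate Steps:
$J{\left(P,Y \right)} = Y \left(4 + 2 Y\right)$
$J^{2}{\left(4,-4 \right)} = \left(2 \left(-4\right) \left(2 - 4\right)\right)^{2} = \left(2 \left(-4\right) \left(-2\right)\right)^{2} = 16^{2} = 256$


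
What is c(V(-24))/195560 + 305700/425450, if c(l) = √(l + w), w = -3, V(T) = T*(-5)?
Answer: 6114/8509 + 3*√13/195560 ≈ 0.71859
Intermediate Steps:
V(T) = -5*T
c(l) = √(-3 + l) (c(l) = √(l - 3) = √(-3 + l))
c(V(-24))/195560 + 305700/425450 = √(-3 - 5*(-24))/195560 + 305700/425450 = √(-3 + 120)*(1/195560) + 305700*(1/425450) = √117*(1/195560) + 6114/8509 = (3*√13)*(1/195560) + 6114/8509 = 3*√13/195560 + 6114/8509 = 6114/8509 + 3*√13/195560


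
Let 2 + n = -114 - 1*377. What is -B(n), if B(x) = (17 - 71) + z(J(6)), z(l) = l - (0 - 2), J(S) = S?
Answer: 46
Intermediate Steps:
z(l) = 2 + l (z(l) = l - 1*(-2) = l + 2 = 2 + l)
n = -493 (n = -2 + (-114 - 1*377) = -2 + (-114 - 377) = -2 - 491 = -493)
B(x) = -46 (B(x) = (17 - 71) + (2 + 6) = -54 + 8 = -46)
-B(n) = -1*(-46) = 46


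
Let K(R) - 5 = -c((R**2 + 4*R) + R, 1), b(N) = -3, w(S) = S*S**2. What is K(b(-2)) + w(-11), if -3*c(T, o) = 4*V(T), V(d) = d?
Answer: -1334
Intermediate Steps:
w(S) = S**3
c(T, o) = -4*T/3
K(R) = 5 + 4*R**2/3 + 20*R/3 (K(R) = 5 - (-4)*((R**2 + 4*R) + R)/3 = 5 - (-4)*(R**2 + 5*R)/3 = 5 - (-20*R/3 - 4*R**2/3) = 5 + (4*R**2/3 + 20*R/3) = 5 + 4*R**2/3 + 20*R/3)
K(b(-2)) + w(-11) = (5 + (4/3)*(-3)*(5 - 3)) + (-11)**3 = (5 + (4/3)*(-3)*2) - 1331 = (5 - 8) - 1331 = -3 - 1331 = -1334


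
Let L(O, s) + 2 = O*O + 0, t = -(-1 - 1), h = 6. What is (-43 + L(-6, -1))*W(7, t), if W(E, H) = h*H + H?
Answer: -126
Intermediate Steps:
t = 2 (t = -1*(-2) = 2)
W(E, H) = 7*H (W(E, H) = 6*H + H = 7*H)
L(O, s) = -2 + O**2 (L(O, s) = -2 + (O*O + 0) = -2 + (O**2 + 0) = -2 + O**2)
(-43 + L(-6, -1))*W(7, t) = (-43 + (-2 + (-6)**2))*(7*2) = (-43 + (-2 + 36))*14 = (-43 + 34)*14 = -9*14 = -126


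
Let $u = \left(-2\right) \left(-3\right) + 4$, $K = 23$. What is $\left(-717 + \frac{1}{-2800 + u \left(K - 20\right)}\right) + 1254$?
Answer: $\frac{1487489}{2770} \approx 537.0$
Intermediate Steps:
$u = 10$ ($u = 6 + 4 = 10$)
$\left(-717 + \frac{1}{-2800 + u \left(K - 20\right)}\right) + 1254 = \left(-717 + \frac{1}{-2800 + 10 \left(23 - 20\right)}\right) + 1254 = \left(-717 + \frac{1}{-2800 + 10 \cdot 3}\right) + 1254 = \left(-717 + \frac{1}{-2800 + 30}\right) + 1254 = \left(-717 + \frac{1}{-2770}\right) + 1254 = \left(-717 - \frac{1}{2770}\right) + 1254 = - \frac{1986091}{2770} + 1254 = \frac{1487489}{2770}$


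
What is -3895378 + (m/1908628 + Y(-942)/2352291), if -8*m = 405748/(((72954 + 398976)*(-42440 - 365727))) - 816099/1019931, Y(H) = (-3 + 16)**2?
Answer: -1527093729702704829487330486563723659/392027097172826488761781171680 ≈ -3.8954e+6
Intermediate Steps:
Y(H) = 169 (Y(H) = 13**2 = 169)
m = 26200417619817013/261953981526387480 (m = -(405748/(((72954 + 398976)*(-42440 - 365727))) - 816099/1019931)/8 = -(405748/((471930*(-408167))) - 816099*1/1019931)/8 = -(405748/(-192626252310) - 272033/339977)/8 = -(405748*(-1/192626252310) - 272033/339977)/8 = -(-202874/96313126155 - 272033/339977)/8 = -1/8*(-26200417619817013/32744247690798435) = 26200417619817013/261953981526387480 ≈ 0.10002)
-3895378 + (m/1908628 + Y(-942)/2352291) = -3895378 + ((26200417619817013/261953981526387480)/1908628 + 169/2352291) = -3895378 + ((26200417619817013/261953981526387480)*(1/1908628) + 169*(1/2352291)) = -3895378 + (26200417619817013/499972703852745883177440 + 169/2352291) = -3895378 + 28185672652559130412771381/392027097172826488761781171680 = -1527093729702704829487330486563723659/392027097172826488761781171680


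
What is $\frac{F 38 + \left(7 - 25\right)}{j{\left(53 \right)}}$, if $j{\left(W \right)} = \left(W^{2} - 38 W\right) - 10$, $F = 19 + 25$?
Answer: $\frac{1654}{785} \approx 2.107$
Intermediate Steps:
$F = 44$
$j{\left(W \right)} = -10 + W^{2} - 38 W$
$\frac{F 38 + \left(7 - 25\right)}{j{\left(53 \right)}} = \frac{44 \cdot 38 + \left(7 - 25\right)}{-10 + 53^{2} - 2014} = \frac{1672 - 18}{-10 + 2809 - 2014} = \frac{1654}{785}$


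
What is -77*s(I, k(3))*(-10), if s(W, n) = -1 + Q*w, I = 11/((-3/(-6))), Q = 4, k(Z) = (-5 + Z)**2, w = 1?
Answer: 2310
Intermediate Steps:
I = 22 (I = 11/((-3*(-1/6))) = 11/(1/2) = 11*2 = 22)
s(W, n) = 3 (s(W, n) = -1 + 4*1 = -1 + 4 = 3)
-77*s(I, k(3))*(-10) = -77*3*(-10) = -231*(-10) = 2310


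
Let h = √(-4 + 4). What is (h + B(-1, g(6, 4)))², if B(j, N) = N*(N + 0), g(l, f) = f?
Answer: 256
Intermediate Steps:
h = 0 (h = √0 = 0)
B(j, N) = N² (B(j, N) = N*N = N²)
(h + B(-1, g(6, 4)))² = (0 + 4²)² = (0 + 16)² = 16² = 256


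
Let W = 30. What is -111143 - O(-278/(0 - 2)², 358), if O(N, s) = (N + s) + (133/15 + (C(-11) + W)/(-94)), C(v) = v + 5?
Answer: -157130557/1410 ≈ -1.1144e+5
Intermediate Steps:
C(v) = 5 + v
O(N, s) = 6071/705 + N + s (O(N, s) = (N + s) + (133/15 + ((5 - 11) + 30)/(-94)) = (N + s) + (133*(1/15) + (-6 + 30)*(-1/94)) = (N + s) + (133/15 + 24*(-1/94)) = (N + s) + (133/15 - 12/47) = (N + s) + 6071/705 = 6071/705 + N + s)
-111143 - O(-278/(0 - 2)², 358) = -111143 - (6071/705 - 278/(0 - 2)² + 358) = -111143 - (6071/705 - 278/((-2)²) + 358) = -111143 - (6071/705 - 278/4 + 358) = -111143 - (6071/705 - 278*¼ + 358) = -111143 - (6071/705 - 139/2 + 358) = -111143 - 1*418927/1410 = -111143 - 418927/1410 = -157130557/1410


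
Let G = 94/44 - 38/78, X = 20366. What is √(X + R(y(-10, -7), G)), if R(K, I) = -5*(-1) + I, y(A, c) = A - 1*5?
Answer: √14997610914/858 ≈ 142.73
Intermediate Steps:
y(A, c) = -5 + A (y(A, c) = A - 5 = -5 + A)
G = 1415/858 (G = 94*(1/44) - 38*1/78 = 47/22 - 19/39 = 1415/858 ≈ 1.6492)
R(K, I) = 5 + I
√(X + R(y(-10, -7), G)) = √(20366 + (5 + 1415/858)) = √(20366 + 5705/858) = √(17479733/858) = √14997610914/858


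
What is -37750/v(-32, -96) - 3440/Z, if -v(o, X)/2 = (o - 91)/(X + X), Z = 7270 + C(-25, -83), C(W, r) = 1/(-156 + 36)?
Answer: 1053841067200/35768359 ≈ 29463.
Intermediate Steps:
C(W, r) = -1/120 (C(W, r) = 1/(-120) = -1/120)
Z = 872399/120 (Z = 7270 - 1/120 = 872399/120 ≈ 7270.0)
v(o, X) = -(-91 + o)/X (v(o, X) = -2*(o - 91)/(X + X) = -2*(-91 + o)/(2*X) = -2*(-91 + o)*1/(2*X) = -(-91 + o)/X)
-37750/v(-32, -96) - 3440/Z = -37750*(-96/(91 - 1*(-32))) - 3440/872399/120 = -37750*(-96/(91 + 32)) - 3440*120/872399 = -37750/((-1/96*123)) - 412800/872399 = -37750/(-41/32) - 412800/872399 = -37750*(-32/41) - 412800/872399 = 1208000/41 - 412800/872399 = 1053841067200/35768359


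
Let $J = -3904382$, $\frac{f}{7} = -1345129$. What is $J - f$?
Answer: $5511521$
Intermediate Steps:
$f = -9415903$ ($f = 7 \left(-1345129\right) = -9415903$)
$J - f = -3904382 - -9415903 = -3904382 + 9415903 = 5511521$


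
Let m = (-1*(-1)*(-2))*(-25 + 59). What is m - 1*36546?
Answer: -36614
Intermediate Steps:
m = -68 (m = (1*(-2))*34 = -2*34 = -68)
m - 1*36546 = -68 - 1*36546 = -68 - 36546 = -36614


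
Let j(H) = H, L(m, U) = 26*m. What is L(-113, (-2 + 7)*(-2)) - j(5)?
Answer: -2943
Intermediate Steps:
L(-113, (-2 + 7)*(-2)) - j(5) = 26*(-113) - 1*5 = -2938 - 5 = -2943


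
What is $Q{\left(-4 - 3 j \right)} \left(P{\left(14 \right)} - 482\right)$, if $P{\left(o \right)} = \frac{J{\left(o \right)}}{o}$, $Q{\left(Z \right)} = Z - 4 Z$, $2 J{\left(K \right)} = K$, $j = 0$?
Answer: $-5778$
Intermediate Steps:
$J{\left(K \right)} = \frac{K}{2}$
$Q{\left(Z \right)} = - 3 Z$
$P{\left(o \right)} = \frac{1}{2}$ ($P{\left(o \right)} = \frac{\frac{1}{2} o}{o} = \frac{1}{2}$)
$Q{\left(-4 - 3 j \right)} \left(P{\left(14 \right)} - 482\right) = - 3 \left(-4 - 0\right) \left(\frac{1}{2} - 482\right) = - 3 \left(-4 + 0\right) \left(- \frac{963}{2}\right) = \left(-3\right) \left(-4\right) \left(- \frac{963}{2}\right) = 12 \left(- \frac{963}{2}\right) = -5778$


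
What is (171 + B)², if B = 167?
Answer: 114244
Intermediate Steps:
(171 + B)² = (171 + 167)² = 338² = 114244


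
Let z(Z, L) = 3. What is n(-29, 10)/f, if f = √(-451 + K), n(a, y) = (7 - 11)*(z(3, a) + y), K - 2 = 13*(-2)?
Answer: 52*I*√19/95 ≈ 2.3859*I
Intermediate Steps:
K = -24 (K = 2 + 13*(-2) = 2 - 26 = -24)
n(a, y) = -12 - 4*y (n(a, y) = (7 - 11)*(3 + y) = -4*(3 + y) = -12 - 4*y)
f = 5*I*√19 (f = √(-451 - 24) = √(-475) = 5*I*√19 ≈ 21.794*I)
n(-29, 10)/f = (-12 - 4*10)/((5*I*√19)) = (-12 - 40)*(-I*√19/95) = -(-52)*I*√19/95 = 52*I*√19/95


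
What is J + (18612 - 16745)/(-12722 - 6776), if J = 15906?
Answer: 310133321/19498 ≈ 15906.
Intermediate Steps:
J + (18612 - 16745)/(-12722 - 6776) = 15906 + (18612 - 16745)/(-12722 - 6776) = 15906 + 1867/(-19498) = 15906 + 1867*(-1/19498) = 15906 - 1867/19498 = 310133321/19498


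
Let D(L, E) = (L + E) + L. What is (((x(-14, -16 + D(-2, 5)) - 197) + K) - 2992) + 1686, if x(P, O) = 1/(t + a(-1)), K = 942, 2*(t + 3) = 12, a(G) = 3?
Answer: -3365/6 ≈ -560.83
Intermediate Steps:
D(L, E) = E + 2*L (D(L, E) = (E + L) + L = E + 2*L)
t = 3 (t = -3 + (½)*12 = -3 + 6 = 3)
x(P, O) = ⅙ (x(P, O) = 1/(3 + 3) = 1/6 = ⅙)
(((x(-14, -16 + D(-2, 5)) - 197) + K) - 2992) + 1686 = (((⅙ - 197) + 942) - 2992) + 1686 = ((-1181/6 + 942) - 2992) + 1686 = (4471/6 - 2992) + 1686 = -13481/6 + 1686 = -3365/6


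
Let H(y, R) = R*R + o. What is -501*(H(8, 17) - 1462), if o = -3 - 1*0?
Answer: 589176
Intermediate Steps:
o = -3 (o = -3 + 0 = -3)
H(y, R) = -3 + R² (H(y, R) = R*R - 3 = R² - 3 = -3 + R²)
-501*(H(8, 17) - 1462) = -501*((-3 + 17²) - 1462) = -501*((-3 + 289) - 1462) = -501*(286 - 1462) = -501*(-1176) = 589176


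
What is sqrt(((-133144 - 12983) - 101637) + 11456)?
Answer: 2*I*sqrt(59077) ≈ 486.12*I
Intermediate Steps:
sqrt(((-133144 - 12983) - 101637) + 11456) = sqrt((-146127 - 101637) + 11456) = sqrt(-247764 + 11456) = sqrt(-236308) = 2*I*sqrt(59077)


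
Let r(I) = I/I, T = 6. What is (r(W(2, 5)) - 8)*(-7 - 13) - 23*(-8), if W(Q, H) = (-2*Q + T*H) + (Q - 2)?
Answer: 324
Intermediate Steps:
W(Q, H) = -2 - Q + 6*H (W(Q, H) = (-2*Q + 6*H) + (Q - 2) = (-2*Q + 6*H) + (-2 + Q) = -2 - Q + 6*H)
r(I) = 1
(r(W(2, 5)) - 8)*(-7 - 13) - 23*(-8) = (1 - 8)*(-7 - 13) - 23*(-8) = -7*(-20) + 184 = 140 + 184 = 324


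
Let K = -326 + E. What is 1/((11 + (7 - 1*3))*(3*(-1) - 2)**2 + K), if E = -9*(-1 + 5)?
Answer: 1/13 ≈ 0.076923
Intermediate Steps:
E = -36 (E = -9*4 = -36)
K = -362 (K = -326 - 36 = -362)
1/((11 + (7 - 1*3))*(3*(-1) - 2)**2 + K) = 1/((11 + (7 - 1*3))*(3*(-1) - 2)**2 - 362) = 1/((11 + (7 - 3))*(-3 - 2)**2 - 362) = 1/((11 + 4)*(-5)**2 - 362) = 1/(15*25 - 362) = 1/(375 - 362) = 1/13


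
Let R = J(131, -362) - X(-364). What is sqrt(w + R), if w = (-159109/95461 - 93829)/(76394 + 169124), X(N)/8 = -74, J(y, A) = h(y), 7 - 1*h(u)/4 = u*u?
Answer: I*sqrt(25877126394645891504685)/616773521 ≈ 260.81*I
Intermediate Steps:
h(u) = 28 - 4*u**2 (h(u) = 28 - 4*u*u = 28 - 4*u**2)
J(y, A) = 28 - 4*y**2
X(N) = -592 (X(N) = 8*(-74) = -592)
R = -68024 (R = (28 - 4*131**2) - 1*(-592) = (28 - 4*17161) + 592 = (28 - 68644) + 592 = -68616 + 592 = -68024)
w = -235714981/616773521 (w = (-159109*1/95461 - 93829)/245518 = (-159109/95461 - 93829)*(1/245518) = -8957169278/95461*1/245518 = -235714981/616773521 ≈ -0.38217)
sqrt(w + R) = sqrt(-235714981/616773521 - 68024) = sqrt(-41955637707485/616773521) = I*sqrt(25877126394645891504685)/616773521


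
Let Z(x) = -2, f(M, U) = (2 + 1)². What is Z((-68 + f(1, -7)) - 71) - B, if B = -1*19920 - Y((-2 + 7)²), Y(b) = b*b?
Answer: 20543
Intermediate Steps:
f(M, U) = 9 (f(M, U) = 3² = 9)
Y(b) = b²
B = -20545 (B = -1*19920 - ((-2 + 7)²)² = -19920 - (5²)² = -19920 - 1*25² = -19920 - 1*625 = -19920 - 625 = -20545)
Z((-68 + f(1, -7)) - 71) - B = -2 - 1*(-20545) = -2 + 20545 = 20543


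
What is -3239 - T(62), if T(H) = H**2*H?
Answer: -241567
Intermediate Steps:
T(H) = H**3
-3239 - T(62) = -3239 - 1*62**3 = -3239 - 1*238328 = -3239 - 238328 = -241567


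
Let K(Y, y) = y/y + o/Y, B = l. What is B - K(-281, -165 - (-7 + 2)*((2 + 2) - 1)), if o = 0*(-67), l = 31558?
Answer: 31557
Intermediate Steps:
B = 31558
o = 0
K(Y, y) = 1 (K(Y, y) = y/y + 0/Y = 1 + 0 = 1)
B - K(-281, -165 - (-7 + 2)*((2 + 2) - 1)) = 31558 - 1*1 = 31558 - 1 = 31557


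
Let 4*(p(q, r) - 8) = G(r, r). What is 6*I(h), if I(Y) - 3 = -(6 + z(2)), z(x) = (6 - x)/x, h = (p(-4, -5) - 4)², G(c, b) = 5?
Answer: -30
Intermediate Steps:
p(q, r) = 37/4 (p(q, r) = 8 + (¼)*5 = 8 + 5/4 = 37/4)
h = 441/16 (h = (37/4 - 4)² = (21/4)² = 441/16 ≈ 27.563)
z(x) = (6 - x)/x
I(Y) = -5 (I(Y) = 3 - (6 + (6 - 1*2)/2) = 3 - (6 + (6 - 2)/2) = 3 - (6 + (½)*4) = 3 - (6 + 2) = 3 - 1*8 = 3 - 8 = -5)
6*I(h) = 6*(-5) = -30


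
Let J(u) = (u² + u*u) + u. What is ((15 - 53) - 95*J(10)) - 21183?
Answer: -41171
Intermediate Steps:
J(u) = u + 2*u² (J(u) = (u² + u²) + u = 2*u² + u = u + 2*u²)
((15 - 53) - 95*J(10)) - 21183 = ((15 - 53) - 950*(1 + 2*10)) - 21183 = (-38 - 950*(1 + 20)) - 21183 = (-38 - 950*21) - 21183 = (-38 - 95*210) - 21183 = (-38 - 19950) - 21183 = -19988 - 21183 = -41171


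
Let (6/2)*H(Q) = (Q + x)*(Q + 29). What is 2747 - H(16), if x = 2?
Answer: 2477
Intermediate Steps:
H(Q) = (2 + Q)*(29 + Q)/3 (H(Q) = ((Q + 2)*(Q + 29))/3 = ((2 + Q)*(29 + Q))/3 = (2 + Q)*(29 + Q)/3)
2747 - H(16) = 2747 - (58/3 + (⅓)*16² + (31/3)*16) = 2747 - (58/3 + (⅓)*256 + 496/3) = 2747 - (58/3 + 256/3 + 496/3) = 2747 - 1*270 = 2747 - 270 = 2477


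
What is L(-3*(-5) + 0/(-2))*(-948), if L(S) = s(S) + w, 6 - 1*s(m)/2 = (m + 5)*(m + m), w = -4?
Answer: 1130016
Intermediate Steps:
s(m) = 12 - 4*m*(5 + m) (s(m) = 12 - 2*(m + 5)*(m + m) = 12 - 2*(5 + m)*2*m = 12 - 4*m*(5 + m))
L(S) = 8 - 20*S - 4*S**2 (L(S) = (12 - 20*S - 4*S**2) - 4 = 8 - 20*S - 4*S**2)
L(-3*(-5) + 0/(-2))*(-948) = (8 - 20*(-3*(-5) + 0/(-2)) - 4*(-3*(-5) + 0/(-2))**2)*(-948) = (8 - 20*(15 + 0*(-1/2)) - 4*(15 + 0*(-1/2))**2)*(-948) = (8 - 20*(15 + 0) - 4*(15 + 0)**2)*(-948) = (8 - 20*15 - 4*15**2)*(-948) = (8 - 300 - 4*225)*(-948) = (8 - 300 - 900)*(-948) = -1192*(-948) = 1130016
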